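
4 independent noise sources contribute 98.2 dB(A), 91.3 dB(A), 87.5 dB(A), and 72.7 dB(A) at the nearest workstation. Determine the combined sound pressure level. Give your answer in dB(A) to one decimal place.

For uncorrelated sources the intensities add, so convert each level to linear form, sum, and take 10·log₁₀ of the total.
Σ 10^(L/10) = 10^(98.2/10) + 10^(91.3/10) + 10^(87.5/10) + 10^(72.7/10) = 8.537e+09.
L_total = 10·log₁₀(8.537e+09) = 99.31 dB(A).

99.3 dB(A)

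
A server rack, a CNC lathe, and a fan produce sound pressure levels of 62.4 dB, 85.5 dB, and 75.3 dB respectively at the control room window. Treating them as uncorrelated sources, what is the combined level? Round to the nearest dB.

Incoherent sources combine by intensity addition: L_total = 10·log₁₀(Σ 10^(L_i/10)).
Σ 10^(L/10) = 10^(62.4/10) + 10^(85.5/10) + 10^(75.3/10) = 3.904e+08.
L_total = 10·log₁₀(3.904e+08) = 85.92 dB.

86 dB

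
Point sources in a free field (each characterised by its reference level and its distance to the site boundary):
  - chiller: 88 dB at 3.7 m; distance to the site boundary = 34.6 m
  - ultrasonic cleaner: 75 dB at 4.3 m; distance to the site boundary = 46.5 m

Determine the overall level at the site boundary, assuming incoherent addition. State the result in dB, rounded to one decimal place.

68.7 dB

Propagate each source to the receiver with L = L_ref − 20·log₁₀(r/r_ref), then add intensities.
chiller: 88 − 20·log₁₀(34.6/3.7) = 88 − 19.42 = 68.58 dB.
ultrasonic cleaner: 75 − 20·log₁₀(46.5/4.3) = 75 − 20.68 = 54.32 dB.
Σ 10^(L/10) = 7.486e+06 → L_total = 10·log₁₀(7.486e+06) = 68.74 dB.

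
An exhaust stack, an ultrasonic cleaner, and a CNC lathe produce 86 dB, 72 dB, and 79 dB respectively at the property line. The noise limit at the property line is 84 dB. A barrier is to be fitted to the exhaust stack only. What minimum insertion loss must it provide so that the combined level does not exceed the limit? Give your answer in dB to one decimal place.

Everything except the exhaust stack sums to 10^(72/10) + 10^(79/10) = 9.528e+07 in linear terms, 79.79 dB.
To meet 84 dB overall, the treated exhaust stack may contribute at most 10^(84/10) − 9.528e+07 = 1.559e+08, i.e. 81.93 dB.
So the exhaust stack must be reduced from 86 to 81.93 dB: IL = 4.07 dB.

4.1 dB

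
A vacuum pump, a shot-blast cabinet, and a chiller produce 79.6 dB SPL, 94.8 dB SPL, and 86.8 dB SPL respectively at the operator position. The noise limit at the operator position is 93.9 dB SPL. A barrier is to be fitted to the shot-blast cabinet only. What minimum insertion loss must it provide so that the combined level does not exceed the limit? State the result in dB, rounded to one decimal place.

2.0 dB

Fixed contribution from the other sources: Σ 10^(L/10) = 10^(79.6/10) + 10^(86.8/10) = 5.698e+08 (87.56 dB SPL).
To meet 93.9 dB SPL overall, the treated shot-blast cabinet may contribute at most 10^(93.9/10) − 5.698e+08 = 1.885e+09, i.e. 92.75 dB SPL.
So the shot-blast cabinet must be reduced from 94.8 to 92.75 dB SPL: IL = 2.05 dB.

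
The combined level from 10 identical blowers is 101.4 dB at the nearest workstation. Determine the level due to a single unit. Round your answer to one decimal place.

91.4 dB

For N identical incoherent sources L_total = L₁ + 10·log₁₀ N, so L₁ = 101.4 − 10·log₁₀(10) = 101.4 − 10.000.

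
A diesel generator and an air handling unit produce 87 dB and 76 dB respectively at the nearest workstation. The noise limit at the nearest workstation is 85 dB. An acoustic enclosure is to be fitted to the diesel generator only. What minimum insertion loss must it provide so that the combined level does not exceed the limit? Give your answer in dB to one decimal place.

2.6 dB

Fixed contribution from the other source: Σ 10^(L/10) = 10^(76/10) = 3.981e+07 (76.00 dB).
To meet 85 dB overall, the treated diesel generator may contribute at most 10^(85/10) − 3.981e+07 = 2.764e+08, i.e. 84.42 dB.
Required insertion loss = 87 − 84.42 = 2.58 dB.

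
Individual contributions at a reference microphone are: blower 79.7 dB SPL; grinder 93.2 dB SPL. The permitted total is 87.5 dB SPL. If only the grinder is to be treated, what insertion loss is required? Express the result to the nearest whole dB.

6 dB

Fixed contribution from the other source: Σ 10^(L/10) = 10^(79.7/10) = 9.333e+07 (79.70 dB SPL).
To meet 87.5 dB SPL overall, the treated grinder may contribute at most 10^(87.5/10) − 9.333e+07 = 4.690e+08, i.e. 86.71 dB SPL.
Required insertion loss = 93.2 − 86.71 = 6.49 dB.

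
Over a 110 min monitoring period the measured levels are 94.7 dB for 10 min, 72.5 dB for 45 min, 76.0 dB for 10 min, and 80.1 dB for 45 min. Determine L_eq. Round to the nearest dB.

Weight each interval's intensity by its duration and average over T = 110 min:
Σ tᵢ·10^(Lᵢ/10) = 10·10^(94.7/10) + 45·10^(72.5/10) + 10·10^(76.0/10) + 45·10^(80.1/10) = 3.532e+10.
L_eq = 10·log₁₀(3.532e+10/110) = 85.07 dB.

85 dB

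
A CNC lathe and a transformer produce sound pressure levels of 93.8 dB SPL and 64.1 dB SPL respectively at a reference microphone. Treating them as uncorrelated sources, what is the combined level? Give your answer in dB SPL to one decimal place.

93.8 dB SPL

Incoherent sources combine by intensity addition: L_total = 10·log₁₀(Σ 10^(L_i/10)).
Σ 10^(L/10) = 10^(93.8/10) + 10^(64.1/10) = 2.401e+09.
L_total = 10·log₁₀(2.401e+09) = 93.80 dB SPL.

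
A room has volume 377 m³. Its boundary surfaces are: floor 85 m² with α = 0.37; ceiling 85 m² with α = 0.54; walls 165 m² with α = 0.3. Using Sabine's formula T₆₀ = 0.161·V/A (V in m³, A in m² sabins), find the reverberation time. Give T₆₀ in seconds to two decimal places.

0.48 s

Total absorption A = 85·0.37 + 85·0.54 + 165·0.3 = 126.85 m² sabins.
T₆₀ = 0.161 × 377 / 126.85 = 0.478 s.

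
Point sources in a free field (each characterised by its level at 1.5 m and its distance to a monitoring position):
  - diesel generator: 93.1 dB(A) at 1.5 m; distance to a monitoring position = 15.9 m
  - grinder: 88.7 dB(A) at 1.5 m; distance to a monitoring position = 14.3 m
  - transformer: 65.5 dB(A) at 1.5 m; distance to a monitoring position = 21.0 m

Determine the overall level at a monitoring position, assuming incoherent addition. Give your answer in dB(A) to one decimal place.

74.2 dB(A)

Propagate each source to the receiver with L = L_ref − 20·log₁₀(r/r_ref), then add intensities.
diesel generator: 93.1 − 20·log₁₀(15.9/1.5) = 93.1 − 20.51 = 72.59 dB(A).
grinder: 88.7 − 20·log₁₀(14.3/1.5) = 88.7 − 19.58 = 69.12 dB(A).
transformer: 65.5 − 20·log₁₀(21.0/1.5) = 65.5 − 22.92 = 42.58 dB(A).
Σ 10^(L/10) = 2.635e+07 → L_total = 10·log₁₀(2.635e+07) = 74.21 dB(A).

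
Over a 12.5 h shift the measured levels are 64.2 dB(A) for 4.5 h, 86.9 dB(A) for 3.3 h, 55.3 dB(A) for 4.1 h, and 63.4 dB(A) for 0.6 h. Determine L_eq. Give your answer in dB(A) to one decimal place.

L_eq = 10·log₁₀[(1/T)·Σ tᵢ·10^(Lᵢ/10)] with T = 12.5 h.
Σ tᵢ·10^(Lᵢ/10) = 4.5·10^(64.2/10) + 3.3·10^(86.9/10) + 4.1·10^(55.3/10) + 0.6·10^(63.4/10) = 1.631e+09.
L_eq = 10·log₁₀(1.631e+09/12.5) = 81.15 dB(A).

81.2 dB(A)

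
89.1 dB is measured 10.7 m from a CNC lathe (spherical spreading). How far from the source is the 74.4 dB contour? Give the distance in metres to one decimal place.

Point-source spreading drops the level by 20·log₁₀(r₂/r₁); inverting, r₂/r₁ = 10^(ΔL/20).
r₂ = 10.7·10^((89.1−74.4)/20) = 10.7·10^(14.7/20) = 58.13 m.

58.1 m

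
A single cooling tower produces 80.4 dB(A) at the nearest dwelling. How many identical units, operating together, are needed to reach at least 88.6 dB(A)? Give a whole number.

Need L₁ + 10·log₁₀ N ≥ 88.6, i.e. log₁₀ N ≥ 0.82.
N ≥ 10^(8.2/10) = 6.607, so N = 7.

7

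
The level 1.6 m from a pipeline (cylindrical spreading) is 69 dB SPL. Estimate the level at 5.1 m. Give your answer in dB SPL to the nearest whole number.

64 dB SPL

Line-source attenuation: ΔL = 10·log₁₀(r₂/r₁) = 10·log₁₀(5.1/1.6) = 5.035 dB.
L₂ = 69 − 10·log₁₀(5.1/1.6) = 69 − 5.035 = 63.97 dB SPL.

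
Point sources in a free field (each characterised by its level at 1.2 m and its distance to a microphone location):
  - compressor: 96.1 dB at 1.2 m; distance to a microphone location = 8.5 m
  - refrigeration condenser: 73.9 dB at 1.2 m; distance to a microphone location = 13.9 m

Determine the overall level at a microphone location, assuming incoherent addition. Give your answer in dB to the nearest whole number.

79 dB

First find each source's level at the receiver (point-source: −20·log₁₀(r/r_ref)), then combine on an intensity basis.
compressor: 96.1 − 20·log₁₀(8.5/1.2) = 96.1 − 17.00 = 79.10 dB.
refrigeration condenser: 73.9 − 20·log₁₀(13.9/1.2) = 73.9 − 21.28 = 52.62 dB.
Σ 10^(L/10) = 8.138e+07 → L_total = 10·log₁₀(8.138e+07) = 79.11 dB.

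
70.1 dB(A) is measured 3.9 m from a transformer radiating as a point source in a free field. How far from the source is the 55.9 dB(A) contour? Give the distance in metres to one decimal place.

20.0 m

The 14.2 dB drop corresponds to a distance ratio of 10^(14.2/20) for a point source.
r₂ = 3.9·10^((70.1−55.9)/20) = 3.9·10^(14.2/20) = 20.00 m.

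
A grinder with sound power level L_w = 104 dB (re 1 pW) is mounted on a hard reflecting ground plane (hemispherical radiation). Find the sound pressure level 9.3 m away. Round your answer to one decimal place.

76.6 dB

L_p = L_w − 10·log₁₀(2π·r²) with r = 9.3 m.
2π·r² = 543.4 m², 10·log₁₀ of that is 27.351 dB.
L_p = 104 − 27.351 = 76.65 dB.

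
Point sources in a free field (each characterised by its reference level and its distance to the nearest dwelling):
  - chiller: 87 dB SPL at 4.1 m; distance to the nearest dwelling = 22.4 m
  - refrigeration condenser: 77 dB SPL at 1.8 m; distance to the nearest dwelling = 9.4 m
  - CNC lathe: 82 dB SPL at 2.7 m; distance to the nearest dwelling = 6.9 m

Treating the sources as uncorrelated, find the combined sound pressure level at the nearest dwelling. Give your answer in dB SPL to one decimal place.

76.3 dB SPL

Propagate each source to the receiver with L = L_ref − 20·log₁₀(r/r_ref), then add intensities.
chiller: 87 − 20·log₁₀(22.4/4.1) = 87 − 14.75 = 72.25 dB SPL.
refrigeration condenser: 77 − 20·log₁₀(9.4/1.8) = 77 − 14.36 = 62.64 dB SPL.
CNC lathe: 82 − 20·log₁₀(6.9/2.7) = 82 − 8.15 = 73.85 dB SPL.
Σ 10^(L/10) = 4.290e+07 → L_total = 10·log₁₀(4.290e+07) = 76.32 dB SPL.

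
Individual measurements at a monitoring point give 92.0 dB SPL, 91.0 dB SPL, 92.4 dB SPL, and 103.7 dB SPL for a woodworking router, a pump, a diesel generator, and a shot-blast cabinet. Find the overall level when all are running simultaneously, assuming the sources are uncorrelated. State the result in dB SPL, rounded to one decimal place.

104.5 dB SPL

Incoherent sources combine by intensity addition: L_total = 10·log₁₀(Σ 10^(L_i/10)).
Σ 10^(L/10) = 10^(92.0/10) + 10^(91.0/10) + 10^(92.4/10) + 10^(103.7/10) = 2.802e+10.
L_total = 10·log₁₀(2.802e+10) = 104.48 dB SPL.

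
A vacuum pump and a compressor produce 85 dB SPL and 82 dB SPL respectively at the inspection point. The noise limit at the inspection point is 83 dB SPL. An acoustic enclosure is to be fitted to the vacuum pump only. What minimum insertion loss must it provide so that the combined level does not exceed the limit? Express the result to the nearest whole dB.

9 dB

Everything except the vacuum pump sums to 10^(82/10) = 1.585e+08 in linear terms, 82.00 dB SPL.
The limit corresponds to 10^(83/10) = 1.995e+08; subtracting the fixed part leaves 4.104e+07 for the vacuum pump, i.e. 76.13 dB SPL.
So the vacuum pump must be reduced from 85 to 76.13 dB SPL: IL = 8.87 dB.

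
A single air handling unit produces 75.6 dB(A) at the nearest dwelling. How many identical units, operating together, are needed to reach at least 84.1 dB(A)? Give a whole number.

Need L₁ + 10·log₁₀ N ≥ 84.1, i.e. log₁₀ N ≥ 0.85.
N ≥ 10^(8.5/10) = 7.079, so N = 8.

8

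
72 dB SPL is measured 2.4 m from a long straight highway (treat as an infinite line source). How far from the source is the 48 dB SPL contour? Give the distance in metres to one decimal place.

602.9 m

For a line source L₁ − L₂ = 10·log₁₀(r₂/r₁), so r₂ = r₁·10^((L₁−L₂)/10).
r₂ = 2.4·10^((72−48)/10) = 2.4·10^(24.0/10) = 602.85 m.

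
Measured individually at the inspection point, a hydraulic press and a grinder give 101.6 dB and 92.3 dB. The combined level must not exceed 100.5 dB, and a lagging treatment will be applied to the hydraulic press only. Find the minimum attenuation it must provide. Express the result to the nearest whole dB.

2 dB

Fixed contribution from the other source: Σ 10^(L/10) = 10^(92.3/10) = 1.698e+09 (92.30 dB).
To meet 100.5 dB overall, the treated hydraulic press may contribute at most 10^(100.5/10) − 1.698e+09 = 9.522e+09, i.e. 99.79 dB.
So the hydraulic press must be reduced from 101.6 to 99.79 dB: IL = 1.81 dB.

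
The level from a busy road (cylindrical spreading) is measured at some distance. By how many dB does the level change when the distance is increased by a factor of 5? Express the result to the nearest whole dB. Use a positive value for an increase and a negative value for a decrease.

Line-source spreading: ΔL = −10·log₁₀(r₂/r₁).
ΔL = −10·log₁₀(5) = -6.99 dB.

-7 dB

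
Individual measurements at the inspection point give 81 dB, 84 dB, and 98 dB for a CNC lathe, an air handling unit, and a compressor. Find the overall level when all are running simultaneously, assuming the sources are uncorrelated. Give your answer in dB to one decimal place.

98.3 dB

For uncorrelated sources the intensities add, so convert each level to linear form, sum, and take 10·log₁₀ of the total.
Σ 10^(L/10) = 10^(81/10) + 10^(84/10) + 10^(98/10) = 6.687e+09.
L_total = 10·log₁₀(6.687e+09) = 98.25 dB.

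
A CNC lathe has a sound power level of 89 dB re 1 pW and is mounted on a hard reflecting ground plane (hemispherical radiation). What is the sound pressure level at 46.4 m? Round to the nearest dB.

The power spreads over a hemisphere of area 2π·r², so L_p = L_w − 10·log₁₀(2π·r²).
2π·r² = 1.353e+04 m², 10·log₁₀ of that is 41.312 dB.
L_p = 89 − 41.312 = 47.69 dB.

48 dB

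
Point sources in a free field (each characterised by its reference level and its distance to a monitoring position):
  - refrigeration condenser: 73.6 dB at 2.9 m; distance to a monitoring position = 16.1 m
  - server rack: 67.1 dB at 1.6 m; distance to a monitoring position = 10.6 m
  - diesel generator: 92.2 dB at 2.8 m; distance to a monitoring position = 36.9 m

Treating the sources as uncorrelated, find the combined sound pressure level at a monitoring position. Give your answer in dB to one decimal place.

First find each source's level at the receiver (point-source: −20·log₁₀(r/r_ref)), then combine on an intensity basis.
refrigeration condenser: 73.6 − 20·log₁₀(16.1/2.9) = 73.6 − 14.89 = 58.71 dB.
server rack: 67.1 − 20·log₁₀(10.6/1.6) = 67.1 − 16.42 = 50.68 dB.
diesel generator: 92.2 − 20·log₁₀(36.9/2.8) = 92.2 − 22.40 = 69.80 dB.
Σ 10^(L/10) = 1.042e+07 → L_total = 10·log₁₀(1.042e+07) = 70.18 dB.

70.2 dB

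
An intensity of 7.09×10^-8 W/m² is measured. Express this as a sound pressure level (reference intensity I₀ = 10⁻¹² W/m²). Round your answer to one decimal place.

48.5 dB

L = 10·log₁₀(I/I₀) = 10·log₁₀(7.09×10^-8/10⁻¹²) = 10·log₁₀(7.09×10^4).
L = 10·(0.8506 + 4) = 48.51 dB.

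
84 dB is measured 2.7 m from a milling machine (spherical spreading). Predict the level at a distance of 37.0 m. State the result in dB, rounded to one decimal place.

Spherical spreading from a point source gives a 20·log₁₀(r₂/r₁) drop.
L₂ = 84 − 20·log₁₀(37.0/2.7) = 84 − 22.737 = 61.26 dB.

61.3 dB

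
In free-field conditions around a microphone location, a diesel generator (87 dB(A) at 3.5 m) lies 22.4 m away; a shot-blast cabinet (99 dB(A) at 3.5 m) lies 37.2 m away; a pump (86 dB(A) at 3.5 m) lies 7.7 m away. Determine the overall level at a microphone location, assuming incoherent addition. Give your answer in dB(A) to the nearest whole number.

First find each source's level at the receiver (point-source: −20·log₁₀(r/r_ref)), then combine on an intensity basis.
diesel generator: 87 − 20·log₁₀(22.4/3.5) = 87 − 16.12 = 70.88 dB(A).
shot-blast cabinet: 99 − 20·log₁₀(37.2/3.5) = 99 − 20.53 = 78.47 dB(A).
pump: 86 − 20·log₁₀(7.7/3.5) = 86 − 6.85 = 79.15 dB(A).
Σ 10^(L/10) = 1.648e+08 → L_total = 10·log₁₀(1.648e+08) = 82.17 dB(A).

82 dB(A)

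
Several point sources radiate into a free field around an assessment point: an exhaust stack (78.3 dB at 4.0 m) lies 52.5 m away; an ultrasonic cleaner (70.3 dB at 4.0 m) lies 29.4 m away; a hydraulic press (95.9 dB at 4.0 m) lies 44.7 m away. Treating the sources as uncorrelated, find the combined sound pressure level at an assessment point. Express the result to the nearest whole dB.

First find each source's level at the receiver (point-source: −20·log₁₀(r/r_ref)), then combine on an intensity basis.
exhaust stack: 78.3 − 20·log₁₀(52.5/4.0) = 78.3 − 22.36 = 55.94 dB.
ultrasonic cleaner: 70.3 − 20·log₁₀(29.4/4.0) = 70.3 − 17.33 = 52.97 dB.
hydraulic press: 95.9 − 20·log₁₀(44.7/4.0) = 95.9 − 20.96 = 74.94 dB.
Σ 10^(L/10) = 3.174e+07 → L_total = 10·log₁₀(3.174e+07) = 75.02 dB.

75 dB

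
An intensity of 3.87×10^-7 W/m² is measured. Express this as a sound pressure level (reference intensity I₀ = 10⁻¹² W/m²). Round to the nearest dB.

56 dB

L = 10·log₁₀(I/I₀) = 10·log₁₀(3.87×10^-7/10⁻¹²) = 10·log₁₀(3.87×10^5).
L = 10·(0.5877 + 5) = 55.88 dB.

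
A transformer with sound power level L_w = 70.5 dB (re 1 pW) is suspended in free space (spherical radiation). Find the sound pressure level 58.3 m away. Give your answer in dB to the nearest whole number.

The power spreads over a sphere of area 4π·r², so L_p = L_w − 10·log₁₀(4π·r²).
4π·r² = 4.271e+04 m², 10·log₁₀ of that is 46.305 dB.
L_p = 70.5 − 46.305 = 24.19 dB.

24 dB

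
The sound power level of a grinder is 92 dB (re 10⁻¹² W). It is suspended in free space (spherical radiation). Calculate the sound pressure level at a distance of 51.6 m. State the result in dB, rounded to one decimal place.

L_p = L_w − 10·log₁₀(4π·r²) with r = 51.6 m.
4π·r² = 3.346e+04 m², 10·log₁₀ of that is 45.245 dB.
L_p = 92 − 45.245 = 46.75 dB.

46.8 dB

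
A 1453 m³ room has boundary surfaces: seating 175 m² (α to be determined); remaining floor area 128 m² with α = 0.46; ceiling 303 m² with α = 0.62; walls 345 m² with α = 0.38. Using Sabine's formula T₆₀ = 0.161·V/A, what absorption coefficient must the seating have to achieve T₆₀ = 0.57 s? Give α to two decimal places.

0.19

Required total absorption A = 0.161·1453/0.57 = 410.41 m².
Absorption from the other surfaces = 128·0.46 + 303·0.62 + 345·0.38 = 377.84 m², so the seating must supply 32.57 m² over 175 m².
α = 32.57/175 = 0.186.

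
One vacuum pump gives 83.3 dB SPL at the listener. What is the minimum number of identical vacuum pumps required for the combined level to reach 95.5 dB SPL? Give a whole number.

N identical sources give L₁ + 10·log₁₀ N, so require 10·log₁₀ N ≥ 95.5 − 83.3 = 12.2 dB.
N ≥ 10^(12.2/10) = 16.596, so N = 17.

17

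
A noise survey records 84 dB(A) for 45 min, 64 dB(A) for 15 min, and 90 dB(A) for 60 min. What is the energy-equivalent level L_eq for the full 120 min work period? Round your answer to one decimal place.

L_eq = 10·log₁₀[(1/T)·Σ tᵢ·10^(Lᵢ/10)] with T = 120 min.
Σ tᵢ·10^(Lᵢ/10) = 45·10^(84/10) + 15·10^(64/10) + 60·10^(90/10) = 7.134e+10.
L_eq = 10·log₁₀(7.134e+10/120) = 87.74 dB(A).

87.7 dB(A)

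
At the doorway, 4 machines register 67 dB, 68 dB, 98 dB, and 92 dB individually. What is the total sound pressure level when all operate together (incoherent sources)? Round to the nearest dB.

99 dB

For uncorrelated sources the intensities add, so convert each level to linear form, sum, and take 10·log₁₀ of the total.
Σ 10^(L/10) = 10^(67/10) + 10^(68/10) + 10^(98/10) + 10^(92/10) = 7.906e+09.
L_total = 10·log₁₀(7.906e+09) = 98.98 dB.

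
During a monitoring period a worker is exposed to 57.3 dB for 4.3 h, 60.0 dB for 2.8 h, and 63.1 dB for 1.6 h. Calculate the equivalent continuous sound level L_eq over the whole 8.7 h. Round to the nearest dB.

The energy average is taken in the linear domain: L_eq = 10·log₁₀[(Σ tᵢ·10^(Lᵢ/10))/T], T = 8.7 h.
Σ tᵢ·10^(Lᵢ/10) = 4.3·10^(57.3/10) + 2.8·10^(60.0/10) + 1.6·10^(63.1/10) = 8.376e+06.
L_eq = 10·log₁₀(8.376e+06/8.7) = 59.84 dB.

60 dB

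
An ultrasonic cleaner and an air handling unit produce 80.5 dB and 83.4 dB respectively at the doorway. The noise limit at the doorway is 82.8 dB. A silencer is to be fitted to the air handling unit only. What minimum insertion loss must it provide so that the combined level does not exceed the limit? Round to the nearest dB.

4 dB

Everything except the air handling unit sums to 10^(80.5/10) = 1.122e+08 in linear terms, 80.50 dB.
The limit corresponds to 10^(82.8/10) = 1.905e+08; subtracting the fixed part leaves 7.834e+07 for the air handling unit, i.e. 78.94 dB.
Required insertion loss = 83.4 − 78.94 = 4.46 dB.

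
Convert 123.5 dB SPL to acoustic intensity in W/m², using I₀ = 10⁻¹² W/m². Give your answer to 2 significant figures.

I/I₀ = 10^(123.5/10) = 2.239e+12, so I = 2.239e+12 × 10⁻¹² W/m².

2.2 W/m²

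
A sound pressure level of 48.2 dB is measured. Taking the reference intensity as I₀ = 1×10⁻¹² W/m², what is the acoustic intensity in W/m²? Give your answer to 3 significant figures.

6.61e-08 W/m²

I/I₀ = 10^(48.2/10) = 6.607e+04, so I = 6.607e+04 × 10⁻¹² W/m².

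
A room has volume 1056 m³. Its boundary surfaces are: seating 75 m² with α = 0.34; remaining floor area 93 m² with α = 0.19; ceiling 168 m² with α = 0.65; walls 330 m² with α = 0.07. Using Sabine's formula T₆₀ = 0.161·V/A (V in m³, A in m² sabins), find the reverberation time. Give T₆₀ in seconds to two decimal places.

0.97 s

Total absorption A = 75·0.34 + 93·0.19 + 168·0.65 + 330·0.07 = 175.47 m² sabins.
T₆₀ = 0.161 × 1056 / 175.47 = 0.969 s.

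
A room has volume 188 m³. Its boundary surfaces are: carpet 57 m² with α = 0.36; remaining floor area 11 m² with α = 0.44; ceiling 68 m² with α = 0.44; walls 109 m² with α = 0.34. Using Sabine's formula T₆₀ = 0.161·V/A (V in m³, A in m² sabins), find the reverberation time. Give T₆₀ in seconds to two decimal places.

0.33 s

Summing Sᵢαᵢ: 57·0.36 + 11·0.44 + 68·0.44 + 109·0.34 = 92.34 m².
T₆₀ = 0.161 × 188 / 92.34 = 0.328 s.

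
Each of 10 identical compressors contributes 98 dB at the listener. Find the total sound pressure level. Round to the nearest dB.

108 dB

With 10 equal, uncorrelated contributions the intensity is 10× that of one unit, giving a rise of 10·log₁₀ 10.
L_total = 98 + 10·log₁₀(10) = 98 + 10.000 = 108.00 dB.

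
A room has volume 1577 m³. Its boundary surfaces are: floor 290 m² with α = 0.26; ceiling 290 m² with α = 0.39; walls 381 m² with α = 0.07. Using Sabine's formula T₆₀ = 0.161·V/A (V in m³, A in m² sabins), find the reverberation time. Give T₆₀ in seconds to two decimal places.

Summing Sᵢαᵢ: 290·0.26 + 290·0.39 + 381·0.07 = 215.17 m².
T₆₀ = 0.161·V/A = 0.161·1577/215.17 = 1.180 s.

1.18 s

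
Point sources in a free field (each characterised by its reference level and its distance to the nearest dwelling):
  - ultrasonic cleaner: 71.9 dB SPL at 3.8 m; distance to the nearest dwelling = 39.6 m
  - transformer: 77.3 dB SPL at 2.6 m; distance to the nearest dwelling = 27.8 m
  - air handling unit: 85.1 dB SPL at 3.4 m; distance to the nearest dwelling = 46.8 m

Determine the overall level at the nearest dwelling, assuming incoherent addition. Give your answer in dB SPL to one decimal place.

63.7 dB SPL

First find each source's level at the receiver (point-source: −20·log₁₀(r/r_ref)), then combine on an intensity basis.
ultrasonic cleaner: 71.9 − 20·log₁₀(39.6/3.8) = 71.9 − 20.36 = 51.54 dB SPL.
transformer: 77.3 − 20·log₁₀(27.8/2.6) = 77.3 − 20.58 = 56.72 dB SPL.
air handling unit: 85.1 − 20·log₁₀(46.8/3.4) = 85.1 − 22.78 = 62.32 dB SPL.
Σ 10^(L/10) = 2.320e+06 → L_total = 10·log₁₀(2.320e+06) = 63.66 dB SPL.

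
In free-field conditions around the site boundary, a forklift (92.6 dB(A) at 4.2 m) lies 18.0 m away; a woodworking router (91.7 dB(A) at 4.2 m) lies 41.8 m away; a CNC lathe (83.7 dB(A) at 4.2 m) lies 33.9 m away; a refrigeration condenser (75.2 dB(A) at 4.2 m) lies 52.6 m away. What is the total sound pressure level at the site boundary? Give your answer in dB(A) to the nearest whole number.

First find each source's level at the receiver (point-source: −20·log₁₀(r/r_ref)), then combine on an intensity basis.
forklift: 92.6 − 20·log₁₀(18.0/4.2) = 92.6 − 12.64 = 79.96 dB(A).
woodworking router: 91.7 − 20·log₁₀(41.8/4.2) = 91.7 − 19.96 = 71.74 dB(A).
CNC lathe: 83.7 − 20·log₁₀(33.9/4.2) = 83.7 − 18.14 = 65.56 dB(A).
refrigeration condenser: 75.2 − 20·log₁₀(52.6/4.2) = 75.2 − 21.95 = 53.25 dB(A).
Σ 10^(L/10) = 1.178e+08 → L_total = 10·log₁₀(1.178e+08) = 80.71 dB(A).

81 dB(A)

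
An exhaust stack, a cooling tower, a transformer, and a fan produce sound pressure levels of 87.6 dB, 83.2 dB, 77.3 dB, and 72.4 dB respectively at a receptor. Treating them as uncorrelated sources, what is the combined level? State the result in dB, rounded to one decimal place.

For uncorrelated sources the intensities add, so convert each level to linear form, sum, and take 10·log₁₀ of the total.
Σ 10^(L/10) = 10^(87.6/10) + 10^(83.2/10) + 10^(77.3/10) + 10^(72.4/10) = 8.555e+08.
L_total = 10·log₁₀(8.555e+08) = 89.32 dB.

89.3 dB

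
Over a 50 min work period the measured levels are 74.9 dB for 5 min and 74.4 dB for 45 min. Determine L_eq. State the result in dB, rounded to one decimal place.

Weight each interval's intensity by its duration and average over T = 50 min:
Σ tᵢ·10^(Lᵢ/10) = 5·10^(74.9/10) + 45·10^(74.4/10) = 1.394e+09.
L_eq = 10·log₁₀(1.394e+09/50) = 74.45 dB.

74.5 dB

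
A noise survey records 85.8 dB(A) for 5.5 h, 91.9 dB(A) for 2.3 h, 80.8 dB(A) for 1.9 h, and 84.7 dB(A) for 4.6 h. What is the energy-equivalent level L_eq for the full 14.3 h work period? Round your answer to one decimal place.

87.0 dB(A)

The energy average is taken in the linear domain: L_eq = 10·log₁₀[(Σ tᵢ·10^(Lᵢ/10))/T], T = 14.3 h.
Σ tᵢ·10^(Lᵢ/10) = 5.5·10^(85.8/10) + 2.3·10^(91.9/10) + 1.9·10^(80.8/10) + 4.6·10^(84.7/10) = 7.239e+09.
L_eq = 10·log₁₀(7.239e+09/14.3) = 87.04 dB(A).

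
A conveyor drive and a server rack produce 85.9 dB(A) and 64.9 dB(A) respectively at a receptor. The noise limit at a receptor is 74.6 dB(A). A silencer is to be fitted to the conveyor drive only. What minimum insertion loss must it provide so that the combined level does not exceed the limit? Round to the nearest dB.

12 dB

The untreated sources together contribute 10^(64.9/10) = 3.090e+06, i.e. 64.90 dB(A).
To meet 74.6 dB(A) overall, the treated conveyor drive may contribute at most 10^(74.6/10) − 3.090e+06 = 2.575e+07, i.e. 74.11 dB(A).
Required insertion loss = 85.9 − 74.11 = 11.79 dB.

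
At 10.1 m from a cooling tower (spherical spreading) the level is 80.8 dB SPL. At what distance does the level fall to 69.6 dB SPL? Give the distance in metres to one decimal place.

36.7 m

The 11.2 dB drop corresponds to a distance ratio of 10^(11.2/20) for a point source.
r₂ = 10.1·10^((80.8−69.6)/20) = 10.1·10^(11.2/20) = 36.67 m.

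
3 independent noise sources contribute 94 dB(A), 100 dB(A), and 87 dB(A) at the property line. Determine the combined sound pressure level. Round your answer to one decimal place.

101.1 dB(A)

Incoherent sources combine by intensity addition: L_total = 10·log₁₀(Σ 10^(L_i/10)).
Σ 10^(L/10) = 10^(94/10) + 10^(100/10) + 10^(87/10) = 1.301e+10.
L_total = 10·log₁₀(1.301e+10) = 101.14 dB(A).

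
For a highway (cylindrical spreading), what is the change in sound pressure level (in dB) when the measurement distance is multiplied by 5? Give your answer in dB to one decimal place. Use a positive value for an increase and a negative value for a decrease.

-7.0 dB

With cylindrical spreading the level changes by −10·log₁₀(r₂/r₁).
ΔL = −10·log₁₀(5) = -6.99 dB.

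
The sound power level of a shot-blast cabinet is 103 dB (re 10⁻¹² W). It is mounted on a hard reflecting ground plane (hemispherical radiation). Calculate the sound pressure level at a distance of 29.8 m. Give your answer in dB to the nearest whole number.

L_p = L_w − 10·log₁₀(2π·r²) with r = 29.8 m.
2π·r² = 5580 m², 10·log₁₀ of that is 37.466 dB.
L_p = 103 − 37.466 = 65.53 dB.

66 dB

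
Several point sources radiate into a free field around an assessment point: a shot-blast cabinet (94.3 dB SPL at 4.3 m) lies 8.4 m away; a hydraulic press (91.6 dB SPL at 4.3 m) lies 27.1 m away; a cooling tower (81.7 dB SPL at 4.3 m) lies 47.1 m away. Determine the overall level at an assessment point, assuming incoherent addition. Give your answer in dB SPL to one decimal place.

Apply inverse-square spreading to bring every level to the receiver, then sum 10^(L/10).
shot-blast cabinet: 94.3 − 20·log₁₀(8.4/4.3) = 94.3 − 5.82 = 88.48 dB SPL.
hydraulic press: 91.6 − 20·log₁₀(27.1/4.3) = 91.6 − 15.99 = 75.61 dB SPL.
cooling tower: 81.7 − 20·log₁₀(47.1/4.3) = 81.7 − 20.79 = 60.91 dB SPL.
Σ 10^(L/10) = 7.429e+08 → L_total = 10·log₁₀(7.429e+08) = 88.71 dB SPL.

88.7 dB SPL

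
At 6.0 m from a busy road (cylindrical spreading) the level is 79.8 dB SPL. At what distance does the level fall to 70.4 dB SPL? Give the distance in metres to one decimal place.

Line-source spreading drops the level by 10·log₁₀(r₂/r₁); inverting, r₂/r₁ = 10^(ΔL/10).
r₂ = 6.0·10^((79.8−70.4)/10) = 6.0·10^(9.4/10) = 52.26 m.

52.3 m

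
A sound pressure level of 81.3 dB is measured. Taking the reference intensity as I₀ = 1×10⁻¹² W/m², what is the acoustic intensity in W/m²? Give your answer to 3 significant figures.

0.000135 W/m²

I/I₀ = 10^(81.3/10) = 1.349e+08, so I = 1.349e+08 × 10⁻¹² W/m².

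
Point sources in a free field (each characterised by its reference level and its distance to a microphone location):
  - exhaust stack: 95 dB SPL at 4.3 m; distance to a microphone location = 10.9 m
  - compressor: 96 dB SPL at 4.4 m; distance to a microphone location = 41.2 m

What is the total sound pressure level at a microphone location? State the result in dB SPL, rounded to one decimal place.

Apply inverse-square spreading to bring every level to the receiver, then sum 10^(L/10).
exhaust stack: 95 − 20·log₁₀(10.9/4.3) = 95 − 8.08 = 86.92 dB SPL.
compressor: 96 − 20·log₁₀(41.2/4.4) = 96 − 19.43 = 76.57 dB SPL.
Σ 10^(L/10) = 5.375e+08 → L_total = 10·log₁₀(5.375e+08) = 87.30 dB SPL.

87.3 dB SPL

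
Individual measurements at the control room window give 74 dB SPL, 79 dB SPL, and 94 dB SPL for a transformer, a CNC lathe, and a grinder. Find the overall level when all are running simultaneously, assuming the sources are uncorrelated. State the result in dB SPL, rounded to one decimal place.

Incoherent sources combine by intensity addition: L_total = 10·log₁₀(Σ 10^(L_i/10)).
Σ 10^(L/10) = 10^(74/10) + 10^(79/10) + 10^(94/10) = 2.616e+09.
L_total = 10·log₁₀(2.616e+09) = 94.18 dB SPL.

94.2 dB SPL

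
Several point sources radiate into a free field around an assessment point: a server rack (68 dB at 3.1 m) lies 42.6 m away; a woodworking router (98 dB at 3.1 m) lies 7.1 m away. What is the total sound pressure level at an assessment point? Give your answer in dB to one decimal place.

90.8 dB

Apply inverse-square spreading to bring every level to the receiver, then sum 10^(L/10).
server rack: 68 − 20·log₁₀(42.6/3.1) = 68 − 22.76 = 45.24 dB.
woodworking router: 98 − 20·log₁₀(7.1/3.1) = 98 − 7.20 = 90.80 dB.
Σ 10^(L/10) = 1.203e+09 → L_total = 10·log₁₀(1.203e+09) = 90.80 dB.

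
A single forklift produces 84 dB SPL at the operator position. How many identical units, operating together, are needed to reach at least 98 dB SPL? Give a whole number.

N identical sources give L₁ + 10·log₁₀ N, so require 10·log₁₀ N ≥ 98 − 84 = 14.0 dB.
N ≥ 10^(14.0/10) = 25.119, so N = 26.

26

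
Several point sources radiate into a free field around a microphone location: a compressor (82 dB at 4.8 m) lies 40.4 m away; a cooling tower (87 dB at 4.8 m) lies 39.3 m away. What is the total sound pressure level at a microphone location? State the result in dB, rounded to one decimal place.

Apply inverse-square spreading to bring every level to the receiver, then sum 10^(L/10).
compressor: 82 − 20·log₁₀(40.4/4.8) = 82 − 18.50 = 63.50 dB.
cooling tower: 87 − 20·log₁₀(39.3/4.8) = 87 − 18.26 = 68.74 dB.
Σ 10^(L/10) = 9.714e+06 → L_total = 10·log₁₀(9.714e+06) = 69.87 dB.

69.9 dB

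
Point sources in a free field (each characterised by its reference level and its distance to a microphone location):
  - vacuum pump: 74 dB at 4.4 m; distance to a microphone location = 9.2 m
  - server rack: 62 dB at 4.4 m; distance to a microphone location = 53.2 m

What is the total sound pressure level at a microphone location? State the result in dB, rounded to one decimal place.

67.6 dB

Propagate each source to the receiver with L = L_ref − 20·log₁₀(r/r_ref), then add intensities.
vacuum pump: 74 − 20·log₁₀(9.2/4.4) = 74 − 6.41 = 67.59 dB.
server rack: 62 − 20·log₁₀(53.2/4.4) = 62 − 21.65 = 40.35 dB.
Σ 10^(L/10) = 5.756e+06 → L_total = 10·log₁₀(5.756e+06) = 67.60 dB.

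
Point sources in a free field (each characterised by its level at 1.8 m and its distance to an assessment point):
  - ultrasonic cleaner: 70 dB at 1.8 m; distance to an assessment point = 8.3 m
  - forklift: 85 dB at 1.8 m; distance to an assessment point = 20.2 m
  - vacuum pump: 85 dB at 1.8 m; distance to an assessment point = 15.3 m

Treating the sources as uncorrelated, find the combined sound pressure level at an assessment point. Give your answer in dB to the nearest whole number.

First find each source's level at the receiver (point-source: −20·log₁₀(r/r_ref)), then combine on an intensity basis.
ultrasonic cleaner: 70 − 20·log₁₀(8.3/1.8) = 70 − 13.28 = 56.72 dB.
forklift: 85 − 20·log₁₀(20.2/1.8) = 85 − 21.00 = 64.00 dB.
vacuum pump: 85 − 20·log₁₀(15.3/1.8) = 85 − 18.59 = 66.41 dB.
Σ 10^(L/10) = 7.358e+06 → L_total = 10·log₁₀(7.358e+06) = 68.67 dB.

69 dB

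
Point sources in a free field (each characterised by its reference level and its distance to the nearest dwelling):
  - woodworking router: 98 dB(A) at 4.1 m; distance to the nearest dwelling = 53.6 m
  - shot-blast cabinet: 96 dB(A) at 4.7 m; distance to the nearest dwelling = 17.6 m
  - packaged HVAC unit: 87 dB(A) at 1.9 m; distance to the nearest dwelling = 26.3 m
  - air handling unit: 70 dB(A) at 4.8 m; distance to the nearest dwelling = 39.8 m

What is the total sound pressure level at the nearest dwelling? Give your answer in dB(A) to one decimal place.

First find each source's level at the receiver (point-source: −20·log₁₀(r/r_ref)), then combine on an intensity basis.
woodworking router: 98 − 20·log₁₀(53.6/4.1) = 98 − 22.33 = 75.67 dB(A).
shot-blast cabinet: 96 − 20·log₁₀(17.6/4.7) = 96 − 11.47 = 84.53 dB(A).
packaged HVAC unit: 87 − 20·log₁₀(26.3/1.9) = 87 − 22.82 = 64.18 dB(A).
air handling unit: 70 − 20·log₁₀(39.8/4.8) = 70 − 18.37 = 51.63 dB(A).
Σ 10^(L/10) = 3.236e+08 → L_total = 10·log₁₀(3.236e+08) = 85.10 dB(A).

85.1 dB(A)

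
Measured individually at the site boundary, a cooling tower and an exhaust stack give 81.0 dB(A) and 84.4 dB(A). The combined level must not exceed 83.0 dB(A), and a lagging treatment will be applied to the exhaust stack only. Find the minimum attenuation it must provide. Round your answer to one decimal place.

5.7 dB

The untreated sources together contribute 10^(81.0/10) = 1.259e+08, i.e. 81.00 dB(A).
To meet 83.0 dB(A) overall, the treated exhaust stack may contribute at most 10^(83.0/10) − 1.259e+08 = 7.363e+07, i.e. 78.67 dB(A).
Required insertion loss = 84.4 − 78.67 = 5.73 dB.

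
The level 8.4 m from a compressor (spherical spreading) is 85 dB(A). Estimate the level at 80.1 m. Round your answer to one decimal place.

65.4 dB(A)

Spherical spreading from a point source gives a 20·log₁₀(r₂/r₁) drop.
L₂ = 85 − 20·log₁₀(80.1/8.4) = 85 − 19.587 = 65.41 dB(A).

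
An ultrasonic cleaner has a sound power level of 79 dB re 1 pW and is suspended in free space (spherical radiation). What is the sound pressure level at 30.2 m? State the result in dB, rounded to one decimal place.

Free-field spherical radiation: L_p = L_w − 10·log₁₀(4π·r²), r = 30.2 m.
4π·r² = 1.146e+04 m², 10·log₁₀ of that is 40.592 dB.
L_p = 79 − 40.592 = 38.41 dB.

38.4 dB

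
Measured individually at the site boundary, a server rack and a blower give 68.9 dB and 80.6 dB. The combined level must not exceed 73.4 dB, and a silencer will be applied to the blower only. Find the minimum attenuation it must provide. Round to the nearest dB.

9 dB

Fixed contribution from the other source: Σ 10^(L/10) = 10^(68.9/10) = 7.762e+06 (68.90 dB).
The limit corresponds to 10^(73.4/10) = 2.188e+07; subtracting the fixed part leaves 1.412e+07 for the blower, i.e. 71.50 dB.
Required insertion loss = 80.6 − 71.50 = 9.10 dB.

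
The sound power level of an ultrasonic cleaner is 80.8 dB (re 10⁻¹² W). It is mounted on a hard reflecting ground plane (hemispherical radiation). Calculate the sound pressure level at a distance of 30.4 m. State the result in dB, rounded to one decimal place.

The power spreads over a hemisphere of area 2π·r², so L_p = L_w − 10·log₁₀(2π·r²).
2π·r² = 5807 m², 10·log₁₀ of that is 37.639 dB.
L_p = 80.8 − 37.639 = 43.16 dB.

43.2 dB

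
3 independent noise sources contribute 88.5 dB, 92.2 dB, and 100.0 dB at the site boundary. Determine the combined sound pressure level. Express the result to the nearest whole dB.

101 dB

Incoherent sources combine by intensity addition: L_total = 10·log₁₀(Σ 10^(L_i/10)).
Σ 10^(L/10) = 10^(88.5/10) + 10^(92.2/10) + 10^(100.0/10) = 1.237e+10.
L_total = 10·log₁₀(1.237e+10) = 100.92 dB.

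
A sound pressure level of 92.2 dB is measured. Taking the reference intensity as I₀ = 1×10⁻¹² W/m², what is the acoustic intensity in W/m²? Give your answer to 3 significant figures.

L = 10·log₁₀(I/I₀) ⇒ I = I₀·10^(L/10) = 10⁻¹² × 10^9.22.

0.00166 W/m²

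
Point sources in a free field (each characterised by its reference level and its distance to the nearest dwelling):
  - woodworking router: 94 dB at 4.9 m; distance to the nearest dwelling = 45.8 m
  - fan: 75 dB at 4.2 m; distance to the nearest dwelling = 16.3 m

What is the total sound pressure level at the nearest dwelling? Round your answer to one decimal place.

Propagate each source to the receiver with L = L_ref − 20·log₁₀(r/r_ref), then add intensities.
woodworking router: 94 − 20·log₁₀(45.8/4.9) = 94 − 19.41 = 74.59 dB.
fan: 75 − 20·log₁₀(16.3/4.2) = 75 − 11.78 = 63.22 dB.
Σ 10^(L/10) = 3.085e+07 → L_total = 10·log₁₀(3.085e+07) = 74.89 dB.

74.9 dB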